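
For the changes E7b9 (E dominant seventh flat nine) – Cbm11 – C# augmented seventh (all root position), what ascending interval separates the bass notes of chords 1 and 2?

The roots are E and Cb.
E up to Cb is 7 semitones, a whole step narrower than a major sixth, so the interval is diminished.

diminished 6th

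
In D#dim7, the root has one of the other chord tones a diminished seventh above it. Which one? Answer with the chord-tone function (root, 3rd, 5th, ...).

7th

The chord tones of D# diminished seventh are D# F# A C.
The root is D#. A diminished seventh above D# is C.
C is the chord's 7th.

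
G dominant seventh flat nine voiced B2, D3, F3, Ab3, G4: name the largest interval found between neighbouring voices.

Adjacent intervals: B2→D3 = minor third; D3→F3 = minor third; F3→Ab3 = minor third; Ab3→G4 = major seventh.
The largest is Ab3 to G4, a major seventh (11 semitones).

major seventh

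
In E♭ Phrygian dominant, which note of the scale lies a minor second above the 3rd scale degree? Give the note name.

Ab

The scale is E♭ F♭ G A♭ B♭ C♭ D♭.
The 3rd scale degree is G; a minor second above that is A♭ — scale degree 4.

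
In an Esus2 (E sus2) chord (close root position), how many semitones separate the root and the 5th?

Esus2: E–F#–B.
E to B is a perfect fifth: 7 semitones.

7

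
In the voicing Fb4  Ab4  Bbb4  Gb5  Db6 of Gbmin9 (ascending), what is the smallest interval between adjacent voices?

Adjacent intervals: Fb4→Ab4 = major third; Ab4→Bbb4 = minor second; Bbb4→Gb5 = major sixth; Gb5→Db6 = perfect fifth.
The smallest is Ab4 to Bbb4, a minor second (1 semitone).

minor second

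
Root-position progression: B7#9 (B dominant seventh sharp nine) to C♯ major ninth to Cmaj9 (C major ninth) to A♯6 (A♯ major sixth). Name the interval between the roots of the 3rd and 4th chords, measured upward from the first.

The roots are C and A♯.
C up to A♯ is 10 semitones, a half step wider than a major sixth, so the interval is augmented.

augmented sixth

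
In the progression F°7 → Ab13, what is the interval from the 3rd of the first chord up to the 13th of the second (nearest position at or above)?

The 3rd of F°7 is Ab; the 13th of Ab13 is F.
Counting 6 letters and 9 half steps from Ab gives a major sixth.

major sixth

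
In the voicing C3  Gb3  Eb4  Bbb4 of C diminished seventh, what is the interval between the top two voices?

Those voices are Eb4 and Bbb4.
Eb up to Bbb is 6 semitones, a half step narrower than a perfect fifth, so the interval is diminished.

diminished fifth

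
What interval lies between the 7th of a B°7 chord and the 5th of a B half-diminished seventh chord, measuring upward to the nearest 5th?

The 7th of B°7 is A♭; the 5th of B half-diminished seventh is F.
A♭ up to F spans 6 letter names and 9 semitones — a major sixth.

major sixth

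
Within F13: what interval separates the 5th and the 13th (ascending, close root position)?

major ninth

The chord tones of F dominant thirteenth are F-A-C-Eb-G-D.
5th = C; 13th = D.
From C to D is 14 semitones, exactly the major ninth.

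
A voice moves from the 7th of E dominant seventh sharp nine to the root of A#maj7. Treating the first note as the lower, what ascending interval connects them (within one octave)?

augmented fifth

The 7th of E dominant seventh sharp nine is D; the root of A#maj7 is A#.
From D to A#: 8 semitones over a fifth = augmented.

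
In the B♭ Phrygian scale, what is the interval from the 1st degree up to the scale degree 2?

minor 2nd

B♭ phrygian: B♭ C♭ D♭ E♭ F G♭ A♭.
1st degree = B♭; scale degree 2 = C♭.
B♭ up to C♭ is 1 semitone, a half step narrower than a major second, so the interval is minor.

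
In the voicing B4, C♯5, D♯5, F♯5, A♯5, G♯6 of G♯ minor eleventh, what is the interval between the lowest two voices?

Those voices are B4 and C♯5.
B up to C♯ spans 2 letter names and 2 semitones — a major second.

major 2nd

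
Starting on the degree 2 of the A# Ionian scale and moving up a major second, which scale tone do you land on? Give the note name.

C##

The scale is A# B# C## D# E# F## G##.
The degree 2 is B#; a major second above that is C## — scale degree 3.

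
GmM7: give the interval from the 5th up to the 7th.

GmM7 is spelled G–B♭–D–F♯.
That puts D below F♯.
Counting 3 letters and 4 half steps from D gives a major third.

major third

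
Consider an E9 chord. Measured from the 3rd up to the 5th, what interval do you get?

minor third

Spelling the chord: E, G♯, B, D, F♯.
3rd = G♯; 5th = B.
From G♯ to B: 3 semitones over a third = minor.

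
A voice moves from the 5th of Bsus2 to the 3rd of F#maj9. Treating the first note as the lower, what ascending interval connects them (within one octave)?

The 5th of Bsus2 is F#; the 3rd of F#maj9 is A#.
Counting 3 letters and 4 half steps from F# gives a major third.

major third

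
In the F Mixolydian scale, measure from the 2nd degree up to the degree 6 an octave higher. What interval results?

The scale runs F G A Bb C D Eb.
2nd degree = G; 6th scale degree (up an octave) = D.
Counting 12 letters and 19 half steps from G gives a perfect twelfth.

perfect 12th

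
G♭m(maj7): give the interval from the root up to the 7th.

Spelling the chord: G♭ B𝄫 D♭ F.
Root = G♭; 7th = F.
Counting 7 letters and 11 half steps from G♭ gives a major seventh.

M7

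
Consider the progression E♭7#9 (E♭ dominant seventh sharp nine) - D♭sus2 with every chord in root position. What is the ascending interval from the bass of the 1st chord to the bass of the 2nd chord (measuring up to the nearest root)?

minor 7th

The roots are E♭ and D♭.
7 letter names make it a seventh; at 10 semitones (a half step narrower than major) the quality is minor.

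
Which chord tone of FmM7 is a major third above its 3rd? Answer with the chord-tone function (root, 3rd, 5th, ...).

5th

FmM7 (F minor-major seventh) is spelled F–Ab–C–E.
The 3rd is Ab. A major third above Ab is C.
C is the chord's 5th.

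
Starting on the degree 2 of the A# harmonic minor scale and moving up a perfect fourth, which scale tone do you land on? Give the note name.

E#

The scale is A# B# C# D# E# F# G##.
The degree 2 is B#; a perfect fourth above that is E# — scale degree 5.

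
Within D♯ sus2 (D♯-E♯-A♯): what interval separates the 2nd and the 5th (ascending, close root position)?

perfect fourth

So we need the interval from E♯ up to A♯.
From E♯ to A♯ is 5 semitones, exactly the perfect fourth.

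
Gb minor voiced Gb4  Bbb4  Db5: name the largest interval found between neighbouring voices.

Adjacent intervals: Gb4→Bbb4 = minor third; Bbb4→Db5 = major third.
The largest is Bbb4 to Db5, a major third (4 semitones).

major third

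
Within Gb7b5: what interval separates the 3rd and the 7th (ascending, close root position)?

diminished fifth

Gb dominant seventh flat five: Gb-Bb-Dbb-Fb.
The 3rd is Bb and the 7th is Fb.
From Bb to Fb: 6 semitones over a fifth = diminished.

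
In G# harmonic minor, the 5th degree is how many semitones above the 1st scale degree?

7

The scale is G# A# B C# D# E F##.
G# up to D# is a perfect fifth — 7 semitones.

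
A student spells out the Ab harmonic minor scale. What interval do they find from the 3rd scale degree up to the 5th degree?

Ab harmonic minor: Ab Bb Cb Db Eb Fb G.
The 3rd scale degree is Cb and the degree 5 is Eb.
Cb up to Eb spans 3 letter names and 4 semitones — a major third.

M3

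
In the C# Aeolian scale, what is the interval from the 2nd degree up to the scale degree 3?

minor 2nd

Spelling the C# Aeolian scale: C# D# E F# G# A B.
That puts D# below E.
From D# to E: 1 semitone over a second = minor.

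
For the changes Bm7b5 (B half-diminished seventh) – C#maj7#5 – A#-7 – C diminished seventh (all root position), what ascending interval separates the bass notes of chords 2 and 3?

The roots are C# and A#.
From C# to A# is 9 semitones, exactly the major sixth.

major sixth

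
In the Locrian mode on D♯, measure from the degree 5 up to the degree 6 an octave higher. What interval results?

M9

Spelling the Locrian mode on D♯: D♯ E F♯ G♯ A B C♯.
Degree 5 = A; scale degree 6 (up an octave) = B.
Counting 9 letters and 14 half steps from A gives a major ninth.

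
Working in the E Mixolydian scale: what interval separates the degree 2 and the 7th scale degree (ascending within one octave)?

The scale runs E F♯ G♯ A B C♯ D.
Degree 2 = F♯; 7th degree = D.
6 letter names make it a sixth; at 8 semitones (a half step narrower than major) the quality is minor.

minor sixth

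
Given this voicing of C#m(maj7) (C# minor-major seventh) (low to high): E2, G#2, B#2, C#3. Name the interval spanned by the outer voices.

major 6th

The outer voices are E2 and C#3.
E up to C# spans 6 letter names and 9 semitones — a major sixth.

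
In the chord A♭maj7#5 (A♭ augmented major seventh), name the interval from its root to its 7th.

Spelling the chord: A♭-C-E-G.
Root = A♭; 7th = G.
A♭ up to G spans 7 letter names and 11 semitones — a major seventh.

major seventh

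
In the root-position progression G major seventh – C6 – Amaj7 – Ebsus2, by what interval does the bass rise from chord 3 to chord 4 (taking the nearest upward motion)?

diminished 5th

The roots are A and Eb.
5 letter names make it a fifth; at 6 semitones (a half step narrower than perfect) the quality is diminished.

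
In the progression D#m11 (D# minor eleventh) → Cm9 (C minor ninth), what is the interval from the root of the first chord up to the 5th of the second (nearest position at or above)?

D#m11 (D# minor eleventh) has D# as its root, and Cm9 (C minor ninth) has G as its 5th.
D# up to G is 4 semitones, a half step narrower than a perfect fourth, so the interval is diminished.

diminished 4th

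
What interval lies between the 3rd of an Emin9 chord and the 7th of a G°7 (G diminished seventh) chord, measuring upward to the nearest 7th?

diminished 7th

The 3rd of Emin9 is G; the 7th of G°7 (G diminished seventh) is Fb.
From G to Fb: 9 semitones over a seventh = diminished.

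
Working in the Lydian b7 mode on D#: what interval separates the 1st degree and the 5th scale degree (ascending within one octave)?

D# lydian dominant: D# E# F## G## A# B# C#.
The 1st degree is D# and the degree 5 is A#.
Counting 5 letters and 7 half steps from D# gives a perfect fifth.

P5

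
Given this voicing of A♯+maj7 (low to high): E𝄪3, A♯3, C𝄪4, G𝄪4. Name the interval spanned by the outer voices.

minor tenth

The outer voices are E𝄪3 and G𝄪4.
10 letter names make it a tenth; at 15 semitones (a half step narrower than major) the quality is minor.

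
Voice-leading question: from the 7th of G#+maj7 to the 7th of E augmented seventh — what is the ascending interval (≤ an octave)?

diminished sixth

The 7th of G#+maj7 is F##; the 7th of E augmented seventh is D.
From F## to D: 7 semitones over a sixth = diminished.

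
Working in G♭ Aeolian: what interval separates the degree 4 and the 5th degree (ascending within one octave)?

major second

Spelling G♭ Aeolian: G♭ A♭ B𝄫 C♭ D♭ E𝄫 F♭.
Degree 4 = C♭; 5th scale degree = D♭.
From C♭ to D♭ is 2 semitones, exactly the major second.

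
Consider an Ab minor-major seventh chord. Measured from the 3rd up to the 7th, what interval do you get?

augmented 5th

Spelling the chord: Ab, Cb, Eb, G.
That puts Cb below G.
Cb up to G is 8 semitones, a half step wider than a perfect fifth, so the interval is augmented.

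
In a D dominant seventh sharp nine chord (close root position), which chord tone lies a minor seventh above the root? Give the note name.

D7#9 (D dominant seventh sharp nine) is spelled D–F#–A–C–E#.
The root is D. A minor seventh above D is C.
C is the chord's 7th.

C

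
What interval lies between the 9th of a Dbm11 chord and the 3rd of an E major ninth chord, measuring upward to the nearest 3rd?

augmented third

Dbm11 has Eb as its 9th, and E major ninth has G# as its 3rd.
From Eb to G#: 5 semitones over a third = augmented.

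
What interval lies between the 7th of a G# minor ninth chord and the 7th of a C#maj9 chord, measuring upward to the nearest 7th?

augmented fourth

G# minor ninth has F# as its 7th, and C#maj9 has B# as its 7th.
From F# to B#: 6 semitones over a fourth = augmented.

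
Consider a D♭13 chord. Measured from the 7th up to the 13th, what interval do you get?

major 7th

D♭13: D♭ F A♭ C♭ E♭ B♭.
7th = C♭; 13th = B♭.
From C♭ to B♭ is 11 semitones, exactly the major seventh.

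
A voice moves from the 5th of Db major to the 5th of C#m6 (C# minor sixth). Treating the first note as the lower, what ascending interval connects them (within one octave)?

augmented 7th

Db major has Ab as its 5th, and C#m6 (C# minor sixth) has G# as its 5th.
Ab up to G# is 12 semitones, a half step wider than a major seventh, so the interval is augmented.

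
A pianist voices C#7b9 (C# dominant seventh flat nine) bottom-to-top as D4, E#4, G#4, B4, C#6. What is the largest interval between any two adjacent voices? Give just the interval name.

Adjacent intervals: D4→E#4 = augmented second; E#4→G#4 = minor third; G#4→B4 = minor third; B4→C#6 = major ninth.
The largest is B4 to C#6, a major ninth (14 semitones).

major ninth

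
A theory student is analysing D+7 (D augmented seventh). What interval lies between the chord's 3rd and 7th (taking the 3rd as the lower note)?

D7#5: D-F#-A#-C.
3rd = F#; 7th = C.
From F# to C: 6 semitones over a fifth = diminished.
This 3–7 tritone is the characteristic tension at the heart of the dominant sound.

diminished 5th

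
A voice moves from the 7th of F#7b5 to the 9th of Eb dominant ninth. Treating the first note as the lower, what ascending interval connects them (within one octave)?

minor second

F#7b5 has E as its 7th, and Eb dominant ninth has F as its 9th.
From E to F: 1 semitone over a second = minor.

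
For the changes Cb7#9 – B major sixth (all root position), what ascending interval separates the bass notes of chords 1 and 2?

A7

The roots are Cb and B.
Cb up to B is 12 semitones, a half step wider than a major seventh, so the interval is augmented.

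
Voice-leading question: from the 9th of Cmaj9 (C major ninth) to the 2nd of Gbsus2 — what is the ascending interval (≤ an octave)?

diminished fifth

Cmaj9 (C major ninth) has D as its 9th, and Gbsus2 has Ab as its 2nd.
5 letter names make it a fifth; at 6 semitones (a half step narrower than perfect) the quality is diminished.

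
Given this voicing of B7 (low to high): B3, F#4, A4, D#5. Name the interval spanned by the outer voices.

major tenth

The outer voices are B3 and D#5.
B up to D# spans 10 letter names and 16 semitones — a major tenth.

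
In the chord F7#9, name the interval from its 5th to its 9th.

Spelling the chord: F, A, C, Eb, G#.
5th = C; 9th = G#.
C up to G# is 8 semitones, a half step wider than a perfect fifth, so the interval is augmented.

augmented 5th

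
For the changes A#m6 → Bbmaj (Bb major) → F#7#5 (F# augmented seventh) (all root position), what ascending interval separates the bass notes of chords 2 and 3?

augmented 5th

The roots are Bb and F#.
Bb up to F# is 8 semitones, a half step wider than a perfect fifth, so the interval is augmented.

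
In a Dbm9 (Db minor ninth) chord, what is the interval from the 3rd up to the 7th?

perfect 5th

The chord tones of Dbmin9 are Db–Fb–Ab–Cb–Eb.
The 3rd is Fb and the 7th is Cb.
Counting 5 letters and 7 half steps from Fb gives a perfect fifth.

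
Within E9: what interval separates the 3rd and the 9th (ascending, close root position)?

The chord tones of E dominant ninth are E–G#–B–D–F#.
The 3rd is G# and the 9th is F#.
7 letter names make it a seventh; at 10 semitones (a half step narrower than major) the quality is minor.

minor seventh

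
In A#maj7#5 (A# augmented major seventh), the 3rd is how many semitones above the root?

4

Spelling the chord: A# C## E## G##.
A# to C## is a major third: 4 semitones.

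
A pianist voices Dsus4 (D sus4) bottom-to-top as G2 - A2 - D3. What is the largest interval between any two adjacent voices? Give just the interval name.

Adjacent intervals: G2→A2 = major second; A2→D3 = perfect fourth.
The largest is A2 to D3, a perfect fourth (5 semitones).

perfect 4th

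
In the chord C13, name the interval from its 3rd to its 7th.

d5

The chord tones of C dominant thirteenth are C–E–G–B♭–D–A.
3rd = E; 7th = B♭.
E up to B♭ is 6 semitones, a half step narrower than a perfect fifth, so the interval is diminished.
That tritone between 3rd and 7th is what gives the dominant seventh its pull toward resolution.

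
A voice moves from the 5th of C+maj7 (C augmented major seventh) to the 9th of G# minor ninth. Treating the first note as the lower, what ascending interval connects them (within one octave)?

The 5th of C+maj7 (C augmented major seventh) is G#; the 9th of G# minor ninth is A#.
G# up to A# spans 2 letter names and 2 semitones — a major second.

major second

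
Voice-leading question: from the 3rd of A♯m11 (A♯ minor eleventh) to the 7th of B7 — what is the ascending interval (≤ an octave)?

The 3rd of A♯m11 (A♯ minor eleventh) is C♯; the 7th of B7 is A.
6 letter names make it a sixth; at 8 semitones (a half step narrower than major) the quality is minor.

m6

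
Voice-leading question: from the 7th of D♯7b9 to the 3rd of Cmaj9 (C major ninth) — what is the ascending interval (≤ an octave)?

minor third

The 7th of D♯7b9 is C♯; the 3rd of Cmaj9 (C major ninth) is E.
From C♯ to E: 3 semitones over a third = minor.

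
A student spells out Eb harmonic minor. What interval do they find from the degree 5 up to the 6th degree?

minor second

Spelling Eb harmonic minor: Eb F Gb Ab Bb Cb D.
So we need the interval from Bb up to Cb.
Bb up to Cb is 1 semitone, a half step narrower than a major second, so the interval is minor.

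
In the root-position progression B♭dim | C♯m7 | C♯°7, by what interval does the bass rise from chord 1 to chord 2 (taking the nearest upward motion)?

augmented 2nd

The roots are B♭ and C♯.
2 letter names make it a second; at 3 semitones (a half step wider than major) the quality is augmented.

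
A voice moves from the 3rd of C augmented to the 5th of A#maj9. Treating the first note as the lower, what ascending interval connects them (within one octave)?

C augmented has E as its 3rd, and A#maj9 has E# as its 5th.
E up to E# is 1 semitone, a half step wider than a perfect unison, so the interval is augmented.

augmented 1st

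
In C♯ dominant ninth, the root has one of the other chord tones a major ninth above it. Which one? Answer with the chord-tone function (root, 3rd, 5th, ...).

9th

C♯ dominant ninth: C♯ E♯ G♯ B D♯.
The root is C♯. A major ninth above C♯ is D♯.
D♯ is the chord's 9th.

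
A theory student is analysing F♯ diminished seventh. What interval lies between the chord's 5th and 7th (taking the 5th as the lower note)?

minor 3rd

Spelling the chord: F♯ A C E♭.
5th = C; 7th = E♭.
3 letter names make it a third; at 3 semitones (a half step narrower than major) the quality is minor.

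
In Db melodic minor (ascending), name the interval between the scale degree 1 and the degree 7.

Db melodic minor: Db Eb Fb Gb Ab Bb C.
That puts Db below C.
From Db to C is 11 semitones, exactly the major seventh.

major 7th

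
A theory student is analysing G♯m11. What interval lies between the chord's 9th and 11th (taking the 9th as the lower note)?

G♯m11 is spelled G♯-B-D♯-F♯-A♯-C♯.
So we need the interval from A♯ up to C♯.
A♯ up to C♯ is 3 semitones, a half step narrower than a major third, so the interval is minor.

minor third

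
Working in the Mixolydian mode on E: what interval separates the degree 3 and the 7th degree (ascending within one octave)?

E mixolydian: E F# G# A B C# D.
That puts G# below D.
5 letter names make it a fifth; at 6 semitones (a half step narrower than perfect) the quality is diminished.

diminished fifth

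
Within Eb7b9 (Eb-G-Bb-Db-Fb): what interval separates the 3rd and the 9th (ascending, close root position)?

The 3rd is G and the 9th is Fb.
7 letter names make it a seventh; at 9 semitones (a whole step narrower than major) the quality is diminished.

diminished 7th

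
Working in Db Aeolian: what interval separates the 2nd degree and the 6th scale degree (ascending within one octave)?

Spelling Db Aeolian: Db Eb Fb Gb Ab Bbb Cb.
The 2nd degree is Eb and the 6th scale degree is Bbb.
5 letter names make it a fifth; at 6 semitones (a half step narrower than perfect) the quality is diminished.

diminished fifth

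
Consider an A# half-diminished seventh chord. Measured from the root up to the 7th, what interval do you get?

A#m7b5 is spelled A#-C#-E-G#.
The root is A# and the 7th is G#.
7 letter names make it a seventh; at 10 semitones (a half step narrower than major) the quality is minor.

minor 7th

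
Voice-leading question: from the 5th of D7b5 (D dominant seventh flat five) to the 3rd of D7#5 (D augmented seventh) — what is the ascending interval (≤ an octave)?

augmented sixth

D7b5 (D dominant seventh flat five) has Ab as its 5th, and D7#5 (D augmented seventh) has F# as its 3rd.
6 letter names make it a sixth; at 10 semitones (a half step wider than major) the quality is augmented.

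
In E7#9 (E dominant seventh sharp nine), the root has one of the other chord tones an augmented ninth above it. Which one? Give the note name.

F##

E7#9 is spelled E–G#–B–D–F##.
The root is E. An augmented ninth above E is F##.
F## is the chord's 9th.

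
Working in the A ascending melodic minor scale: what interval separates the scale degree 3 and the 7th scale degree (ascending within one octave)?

augmented fifth

The scale runs A B C D E F# G#.
Scale degree 3 = C; 7th scale degree = G#.
C up to G# is 8 semitones, a half step wider than a perfect fifth, so the interval is augmented.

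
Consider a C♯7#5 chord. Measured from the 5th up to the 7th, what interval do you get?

C♯+7 is spelled C♯–E♯–G𝄪–B.
5th = G𝄪; 7th = B.
From G𝄪 to B: 2 semitones over a third = diminished.

diminished third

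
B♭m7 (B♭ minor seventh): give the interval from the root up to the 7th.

minor 7th

B♭m7 is spelled B♭-D♭-F-A♭.
Root = B♭; 7th = A♭.
From B♭ to A♭: 10 semitones over a seventh = minor.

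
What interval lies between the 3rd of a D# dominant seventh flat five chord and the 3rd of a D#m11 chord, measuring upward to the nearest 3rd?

diminished 8th

D# dominant seventh flat five has F## as its 3rd, and D#m11 has F# as its 3rd.
F## up to F# is 11 semitones, a half step narrower than a perfect octave, so the interval is diminished.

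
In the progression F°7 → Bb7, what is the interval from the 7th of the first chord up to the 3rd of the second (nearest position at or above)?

The 7th of F°7 is Ebb; the 3rd of Bb7 is D.
Ebb up to D is 12 semitones, a half step wider than a major seventh, so the interval is augmented.

A7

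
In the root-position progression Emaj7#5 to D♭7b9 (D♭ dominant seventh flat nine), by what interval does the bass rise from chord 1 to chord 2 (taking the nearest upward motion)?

The roots are E and D♭.
E up to D♭ is 9 semitones, a whole step narrower than a major seventh, so the interval is diminished.

diminished 7th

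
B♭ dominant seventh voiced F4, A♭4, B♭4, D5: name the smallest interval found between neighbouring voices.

major 2nd

Adjacent intervals: F4→A♭4 = minor third; A♭4→B♭4 = major second; B♭4→D5 = major third.
The smallest is A♭4 to B♭4, a major second (2 semitones).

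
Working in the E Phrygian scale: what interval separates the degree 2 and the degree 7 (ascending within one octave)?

major 6th

E phrygian: E F G A B C D.
That puts F below D.
Counting 6 letters and 9 half steps from F gives a major sixth.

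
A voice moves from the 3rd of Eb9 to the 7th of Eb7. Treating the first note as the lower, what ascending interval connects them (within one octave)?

diminished 5th

The 3rd of Eb9 is G; the 7th of Eb7 is Db.
From G to Db: 6 semitones over a fifth = diminished.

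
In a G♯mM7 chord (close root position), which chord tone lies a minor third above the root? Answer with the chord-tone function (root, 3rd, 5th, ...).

3rd

G♯mM7 is spelled G♯-B-D♯-F𝄪.
The root is G♯. A minor third above G♯ is B.
B is the chord's 3rd.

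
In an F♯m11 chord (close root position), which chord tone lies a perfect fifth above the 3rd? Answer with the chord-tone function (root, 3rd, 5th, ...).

F♯m11 (F♯ minor eleventh): F♯-A-C♯-E-G♯-B.
The 3rd is A. A perfect fifth above A is E.
E is the chord's 7th.

7th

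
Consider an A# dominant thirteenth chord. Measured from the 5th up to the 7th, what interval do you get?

minor third

The chord tones of A# dominant thirteenth are A#-C##-E#-G#-B#-F##.
The 5th is E# and the 7th is G#.
E# up to G# is 3 semitones, a half step narrower than a major third, so the interval is minor.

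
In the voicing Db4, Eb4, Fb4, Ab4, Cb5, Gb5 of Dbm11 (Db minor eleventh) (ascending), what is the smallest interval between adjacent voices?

Adjacent intervals: Db4→Eb4 = major second; Eb4→Fb4 = minor second; Fb4→Ab4 = major third; Ab4→Cb5 = minor third; Cb5→Gb5 = perfect fifth.
The smallest is Eb4 to Fb4, a minor second (1 semitone).

minor second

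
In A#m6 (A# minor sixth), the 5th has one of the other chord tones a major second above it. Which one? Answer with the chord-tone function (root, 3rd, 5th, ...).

A#min6 (A# minor sixth) is spelled A#-C#-E#-F##.
The 5th is E#. A major second above E# is F##.
F## is the chord's 6th.

6th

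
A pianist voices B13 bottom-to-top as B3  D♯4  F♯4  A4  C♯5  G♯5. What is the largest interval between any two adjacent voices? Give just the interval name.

P5

Adjacent intervals: B3→D♯4 = major third; D♯4→F♯4 = minor third; F♯4→A4 = minor third; A4→C♯5 = major third; C♯5→G♯5 = perfect fifth.
The largest is C♯5 to G♯5, a perfect fifth (7 semitones).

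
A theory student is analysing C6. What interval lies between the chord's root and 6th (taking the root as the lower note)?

Spelling the chord: C-E-G-A.
The root is C and the 6th is A.
C up to A spans 6 letter names and 9 semitones — a major sixth.

major sixth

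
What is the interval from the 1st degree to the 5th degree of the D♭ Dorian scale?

D♭ dorian: D♭ E♭ F♭ G♭ A♭ B♭ C♭.
That puts D♭ below A♭.
D♭ up to A♭ spans 5 letter names and 7 semitones — a perfect fifth.

perfect 5th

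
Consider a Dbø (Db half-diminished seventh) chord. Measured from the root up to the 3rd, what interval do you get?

m3

Dbø7 is spelled Db-Fb-Abb-Cb.
The root is Db and the 3rd is Fb.
From Db to Fb: 3 semitones over a third = minor.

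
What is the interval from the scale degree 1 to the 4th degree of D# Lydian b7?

The scale runs D# E# F## G## A# B# C#.
That puts D# below G##.
D# up to G## is 6 semitones, a half step wider than a perfect fourth, so the interval is augmented.

augmented fourth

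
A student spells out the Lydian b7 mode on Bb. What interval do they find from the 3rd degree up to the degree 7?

diminished fifth

Spelling the Lydian b7 mode on Bb: Bb C D E F G Ab.
So we need the interval from D up to Ab.
5 letter names make it a fifth; at 6 semitones (a half step narrower than perfect) the quality is diminished.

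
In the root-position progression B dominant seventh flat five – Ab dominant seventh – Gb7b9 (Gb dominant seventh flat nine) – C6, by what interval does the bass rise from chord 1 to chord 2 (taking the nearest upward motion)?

The roots are B and Ab.
From B to Ab: 9 semitones over a seventh = diminished.

diminished seventh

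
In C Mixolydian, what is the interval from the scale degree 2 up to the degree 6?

The scale runs C D E F G A B♭.
So we need the interval from D up to A.
From D to A is 7 semitones, exactly the perfect fifth.

perfect fifth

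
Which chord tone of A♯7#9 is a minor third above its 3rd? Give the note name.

A♯ dominant seventh sharp nine is spelled A♯-C𝄪-E♯-G♯-B𝄪.
The 3rd is C𝄪. A minor third above C𝄪 is E♯.
E♯ is the chord's 5th.

E#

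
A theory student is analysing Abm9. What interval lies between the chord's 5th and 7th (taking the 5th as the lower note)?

minor third

Abm9 is spelled Ab Cb Eb Gb Bb.
5th = Eb; 7th = Gb.
Eb up to Gb is 3 semitones, a half step narrower than a major third, so the interval is minor.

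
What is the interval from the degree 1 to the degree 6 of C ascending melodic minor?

major 6th

Spelling C ascending melodic minor: C D E♭ F G A B.
The degree 1 is C and the degree 6 is A.
Counting 6 letters and 9 half steps from C gives a major sixth.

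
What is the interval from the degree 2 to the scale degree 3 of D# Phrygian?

The scale runs D# E F# G# A# B C#.
That puts E below F#.
Counting 2 letters and 2 half steps from E gives a major second.

major 2nd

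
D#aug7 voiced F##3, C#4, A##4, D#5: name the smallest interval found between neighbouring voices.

Adjacent intervals: F##3→C#4 = diminished fifth; C#4→A##4 = augmented sixth; A##4→D#5 = diminished fourth.
The smallest is A##4 to D#5, a diminished fourth (4 semitones).

diminished fourth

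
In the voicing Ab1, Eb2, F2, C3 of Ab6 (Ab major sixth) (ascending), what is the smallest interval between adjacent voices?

Adjacent intervals: Ab1→Eb2 = perfect fifth; Eb2→F2 = major second; F2→C3 = perfect fifth.
The smallest is Eb2 to F2, a major second (2 semitones).

M2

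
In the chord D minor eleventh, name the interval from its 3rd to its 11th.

major ninth

Spelling the chord: D F A C E G.
3rd = F; 11th = G.
From F to G is 14 semitones, exactly the major ninth.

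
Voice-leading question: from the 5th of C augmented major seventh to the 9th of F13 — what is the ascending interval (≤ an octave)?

The 5th of C augmented major seventh is G#; the 9th of F13 is G.
8 letter names make it an octave; at 11 semitones (a half step narrower than perfect) the quality is diminished.

diminished octave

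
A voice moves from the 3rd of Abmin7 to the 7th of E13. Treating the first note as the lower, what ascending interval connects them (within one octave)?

The 3rd of Abmin7 is Cb; the 7th of E13 is D.
From Cb to D: 3 semitones over a second = augmented.

A2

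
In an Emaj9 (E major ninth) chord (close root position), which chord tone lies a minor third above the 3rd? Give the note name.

B

Emaj9 (E major ninth): E-G♯-B-D♯-F♯.
The 3rd is G♯. A minor third above G♯ is B.
B is the chord's 5th.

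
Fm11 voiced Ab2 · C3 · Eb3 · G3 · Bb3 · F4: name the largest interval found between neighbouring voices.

Adjacent intervals: Ab2→C3 = major third; C3→Eb3 = minor third; Eb3→G3 = major third; G3→Bb3 = minor third; Bb3→F4 = perfect fifth.
The largest is Bb3 to F4, a perfect fifth (7 semitones).

perfect 5th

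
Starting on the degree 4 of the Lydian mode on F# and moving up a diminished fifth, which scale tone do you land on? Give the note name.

The scale is F# G# A# B# C# D# E#.
The degree 4 is B#; a diminished fifth above that is F# — scale degree 1.

F#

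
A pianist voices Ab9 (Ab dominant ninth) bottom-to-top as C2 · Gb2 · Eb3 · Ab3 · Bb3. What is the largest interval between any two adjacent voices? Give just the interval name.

Adjacent intervals: C2→Gb2 = diminished fifth; Gb2→Eb3 = major sixth; Eb3→Ab3 = perfect fourth; Ab3→Bb3 = major second.
The largest is Gb2 to Eb3, a major sixth (9 semitones).

M6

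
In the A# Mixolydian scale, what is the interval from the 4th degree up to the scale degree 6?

major 3rd

The scale runs A# B# C## D# E# F## G#.
That puts D# below F##.
D# up to F## spans 3 letter names and 4 semitones — a major third.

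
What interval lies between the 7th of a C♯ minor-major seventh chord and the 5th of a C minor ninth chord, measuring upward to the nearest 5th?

The 7th of C♯ minor-major seventh is B♯; the 5th of C minor ninth is G.
B♯ up to G is 7 semitones, a whole step narrower than a major sixth, so the interval is diminished.

d6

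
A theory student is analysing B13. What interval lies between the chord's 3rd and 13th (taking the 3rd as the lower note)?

B dominant thirteenth is spelled B–D#–F#–A–C#–G#.
That puts D# below G#.
From D# to G# is 17 semitones, exactly the perfect eleventh.

P11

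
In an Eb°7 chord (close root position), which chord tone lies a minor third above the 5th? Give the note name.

Dbb

The chord tones of Eb diminished seventh are Eb Gb Bbb Dbb.
The 5th is Bbb. A minor third above Bbb is Dbb.
Dbb is the chord's 7th.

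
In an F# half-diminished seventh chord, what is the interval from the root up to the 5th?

The chord tones of F# half-diminished seventh are F# A C E.
So we need the interval from F# up to C.
F# up to C is 6 semitones, a half step narrower than a perfect fifth, so the interval is diminished.

diminished 5th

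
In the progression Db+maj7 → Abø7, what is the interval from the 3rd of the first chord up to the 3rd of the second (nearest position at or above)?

Db+maj7 has F as its 3rd, and Abø7 has Cb as its 3rd.
5 letter names make it a fifth; at 6 semitones (a half step narrower than perfect) the quality is diminished.

diminished fifth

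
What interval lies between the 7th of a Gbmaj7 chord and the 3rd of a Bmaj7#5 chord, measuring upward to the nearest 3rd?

The 7th of Gbmaj7 is F; the 3rd of Bmaj7#5 is D#.
From F to D#: 10 semitones over a sixth = augmented.

augmented sixth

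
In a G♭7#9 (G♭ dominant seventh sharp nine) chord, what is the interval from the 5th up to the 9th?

augmented 5th

The chord tones of G♭7#9 (G♭ dominant seventh sharp nine) are G♭ B♭ D♭ F♭ A.
That puts D♭ below A.
D♭ up to A is 8 semitones, a half step wider than a perfect fifth, so the interval is augmented.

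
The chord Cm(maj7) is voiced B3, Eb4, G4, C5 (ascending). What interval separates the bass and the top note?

The outer voices are B3 and C5.
B up to C is 13 semitones, a half step narrower than a major ninth, so the interval is minor.

minor ninth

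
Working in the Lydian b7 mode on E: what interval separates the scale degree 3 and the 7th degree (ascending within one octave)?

diminished fifth

Spelling the Lydian b7 mode on E: E F# G# A# B C# D.
That puts G# below D.
G# up to D is 6 semitones, a half step narrower than a perfect fifth, so the interval is diminished.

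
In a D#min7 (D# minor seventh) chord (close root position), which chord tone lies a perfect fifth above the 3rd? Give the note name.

D#-7 (D# minor seventh): D#–F#–A#–C#.
The 3rd is F#. A perfect fifth above F# is C#.
C# is the chord's 7th.

C#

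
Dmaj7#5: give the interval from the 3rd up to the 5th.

Spelling the chord: D-F♯-A♯-C♯.
3rd = F♯; 5th = A♯.
Counting 3 letters and 4 half steps from F♯ gives a major third.

major 3rd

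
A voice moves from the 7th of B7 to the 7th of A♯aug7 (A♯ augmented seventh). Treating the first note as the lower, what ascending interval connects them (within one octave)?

major seventh

The 7th of B7 is A; the 7th of A♯aug7 (A♯ augmented seventh) is G♯.
From A to G♯ is 11 semitones, exactly the major seventh.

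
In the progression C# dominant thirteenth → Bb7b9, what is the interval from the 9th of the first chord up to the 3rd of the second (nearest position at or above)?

C# dominant thirteenth has D# as its 9th, and Bb7b9 has D as its 3rd.
D# up to D is 11 semitones, a half step narrower than a perfect octave, so the interval is diminished.

diminished octave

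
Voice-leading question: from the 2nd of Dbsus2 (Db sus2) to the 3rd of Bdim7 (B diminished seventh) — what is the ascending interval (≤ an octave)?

major seventh

Dbsus2 (Db sus2) has Eb as its 2nd, and Bdim7 (B diminished seventh) has D as its 3rd.
Counting 7 letters and 11 half steps from Eb gives a major seventh.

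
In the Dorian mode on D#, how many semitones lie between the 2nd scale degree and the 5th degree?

5

The scale is D# E# F# G# A# B# C#.
E# up to A# is a perfect fourth — 5 semitones.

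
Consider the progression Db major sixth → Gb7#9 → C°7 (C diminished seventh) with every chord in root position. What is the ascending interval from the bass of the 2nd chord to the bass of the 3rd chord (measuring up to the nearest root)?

augmented fourth

The roots are Gb and C.
4 letter names make it a fourth; at 6 semitones (a half step wider than perfect) the quality is augmented.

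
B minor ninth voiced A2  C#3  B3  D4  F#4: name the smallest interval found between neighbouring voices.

minor 3rd

Adjacent intervals: A2→C#3 = major third; C#3→B3 = minor seventh; B3→D4 = minor third; D4→F#4 = major third.
The smallest is B3 to D4, a minor third (3 semitones).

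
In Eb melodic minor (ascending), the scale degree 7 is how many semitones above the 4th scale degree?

The scale is Eb F Gb Ab Bb C D.
Ab up to D is an augmented fourth — 6 semitones.

6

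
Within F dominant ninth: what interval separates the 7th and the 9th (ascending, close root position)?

The chord tones of F9 (F dominant ninth) are F-A-C-E♭-G.
7th = E♭; 9th = G.
Counting 3 letters and 4 half steps from E♭ gives a major third.

major third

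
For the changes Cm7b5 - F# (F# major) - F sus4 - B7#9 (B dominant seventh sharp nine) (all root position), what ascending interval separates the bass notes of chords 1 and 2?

The roots are C and F#.
From C to F#: 6 semitones over a fourth = augmented.

augmented fourth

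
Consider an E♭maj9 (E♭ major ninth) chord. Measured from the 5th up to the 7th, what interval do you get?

E♭maj9 is spelled E♭-G-B♭-D-F.
The 5th is B♭ and the 7th is D.
Counting 3 letters and 4 half steps from B♭ gives a major third.

major 3rd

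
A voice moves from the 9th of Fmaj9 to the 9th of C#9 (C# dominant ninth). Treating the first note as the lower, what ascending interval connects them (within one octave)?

augmented fifth

The 9th of Fmaj9 is G; the 9th of C#9 (C# dominant ninth) is D#.
5 letter names make it a fifth; at 8 semitones (a half step wider than perfect) the quality is augmented.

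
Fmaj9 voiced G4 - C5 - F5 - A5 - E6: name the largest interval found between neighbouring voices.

Adjacent intervals: G4→C5 = perfect fourth; C5→F5 = perfect fourth; F5→A5 = major third; A5→E6 = perfect fifth.
The largest is A5 to E6, a perfect fifth (7 semitones).

perfect fifth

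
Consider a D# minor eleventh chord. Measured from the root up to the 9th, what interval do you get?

Spelling the chord: D#–F#–A#–C#–E#–G#.
The root is D# and the 9th is E#.
D# up to E# spans 9 letter names and 14 semitones — a major ninth.

M9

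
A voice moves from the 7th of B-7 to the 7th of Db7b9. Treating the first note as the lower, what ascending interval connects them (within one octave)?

d3

The 7th of B-7 is A; the 7th of Db7b9 is Cb.
A up to Cb is 2 semitones, a whole step narrower than a major third, so the interval is diminished.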